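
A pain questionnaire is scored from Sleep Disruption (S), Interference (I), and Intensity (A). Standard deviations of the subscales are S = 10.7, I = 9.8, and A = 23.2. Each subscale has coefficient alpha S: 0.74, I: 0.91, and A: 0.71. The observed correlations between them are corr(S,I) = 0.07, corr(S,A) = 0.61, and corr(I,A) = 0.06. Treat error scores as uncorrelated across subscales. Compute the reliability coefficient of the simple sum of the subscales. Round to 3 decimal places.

Var(S+I+A) = 10.7² + 9.8² + 23.2² + 2·[10.7·9.8·0.07 + 10.7·23.2·0.61 + 9.8·23.2·0.06] = 748.77 + 344.816 = 1093.59.
Because errors are independent across components, Cov(Tᵢ,Tⱼ) = Cov(Xᵢ,Xⱼ); the off-diagonal part of the true-score variance is the same as above.
True-score variance = [10.7²·0.74 + 9.8²·0.91 + 23.2²·0.71] + 344.816 = 554.269 + 344.816 = 899.086.
Reliability = 899.086 / 1093.59 = 0.822.

0.822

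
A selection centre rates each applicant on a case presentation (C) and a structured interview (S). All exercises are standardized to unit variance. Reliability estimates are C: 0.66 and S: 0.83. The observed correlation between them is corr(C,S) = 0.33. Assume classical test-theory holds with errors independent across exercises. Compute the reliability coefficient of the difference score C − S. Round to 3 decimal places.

0.619

Var(C−S) = 1 + 1 − 2·0.33 = 2 − 0.66 = 1.34.
Because errors are independent across components, Cov(Tᵢ,Tⱼ) = Cov(Xᵢ,Xⱼ); the off-diagonal part of the true-score variance is the same as above.
True-score variance = [0.66 + 0.83] − 0.66 = 1.49 − 0.66 = 0.83.
Reliability = 0.83 / 1.34 = 0.619.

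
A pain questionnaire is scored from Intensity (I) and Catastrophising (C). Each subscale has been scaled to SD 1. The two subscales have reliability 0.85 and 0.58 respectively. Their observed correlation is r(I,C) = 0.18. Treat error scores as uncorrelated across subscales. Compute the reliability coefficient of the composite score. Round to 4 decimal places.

Var(I+C) = 2 + 2·[0.18] = 2 + 0.36 = 2.36.
Under uncorrelated errors the observed covariances equal the true-score covariances, so only the own-variance terms attenuate.
True-score variance = [0.85 + 0.58] + 0.36 = 1.43 + 0.36 = 1.79.
Reliability = 1.79 / 2.36 = 0.7585.

0.7585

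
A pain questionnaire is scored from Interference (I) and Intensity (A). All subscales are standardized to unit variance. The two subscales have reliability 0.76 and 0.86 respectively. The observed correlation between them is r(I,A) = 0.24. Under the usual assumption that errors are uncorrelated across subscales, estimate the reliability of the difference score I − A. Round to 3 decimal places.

0.750

Var(I−A) = 1 + 1 − 2·0.24 = 2 − 0.48 = 1.52.
Because errors are independent across components, Cov(Tᵢ,Tⱼ) = Cov(Xᵢ,Xⱼ); the off-diagonal part of the true-score variance is the same as above.
True-score variance = [0.76 + 0.86] − 0.48 = 1.62 − 0.48 = 1.14.
Reliability = 1.14 / 1.52 = 0.750.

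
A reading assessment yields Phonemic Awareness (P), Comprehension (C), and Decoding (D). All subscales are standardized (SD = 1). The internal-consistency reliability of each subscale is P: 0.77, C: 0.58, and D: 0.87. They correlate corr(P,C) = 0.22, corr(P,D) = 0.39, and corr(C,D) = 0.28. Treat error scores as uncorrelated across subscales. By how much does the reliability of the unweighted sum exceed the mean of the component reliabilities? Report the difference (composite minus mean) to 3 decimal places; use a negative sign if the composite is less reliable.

Var(sum) = 3 + 1.78 = 4.78; true-score variance = 2.22 + 1.78 = 4; composite reliability = 0.8368.
Mean component reliability = 0.7400.
Difference = 0.8368 − 0.7400 = 0.097.

0.097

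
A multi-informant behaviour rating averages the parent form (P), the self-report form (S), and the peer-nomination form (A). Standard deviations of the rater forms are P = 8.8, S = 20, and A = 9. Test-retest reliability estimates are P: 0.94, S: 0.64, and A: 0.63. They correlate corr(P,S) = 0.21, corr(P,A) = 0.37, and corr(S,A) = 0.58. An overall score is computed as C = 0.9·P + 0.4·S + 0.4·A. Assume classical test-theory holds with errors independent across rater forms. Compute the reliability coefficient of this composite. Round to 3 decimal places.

Var(C) = 0.9²·8.8² + 0.4²·20² + 0.4²·9² + 2·[0.36·8.8·20·0.21 + 0.36·8.8·9·0.37 + 0.16·20·9·0.58] = 139.686 + 81.1181 = 220.804.
With uncorrelated errors the cross-covariances are all true-score covariance, so they carry over unchanged; only the diagonal terms shrink to ρᵢσᵢ².
True-score variance = [0.9²·8.8²·0.94 + 0.4²·20²·0.64 + 0.4²·9²·0.63] + 81.1181 = 108.088 + 81.1181 = 189.206.
Reliability = 189.206 / 220.804 = 0.857.

0.857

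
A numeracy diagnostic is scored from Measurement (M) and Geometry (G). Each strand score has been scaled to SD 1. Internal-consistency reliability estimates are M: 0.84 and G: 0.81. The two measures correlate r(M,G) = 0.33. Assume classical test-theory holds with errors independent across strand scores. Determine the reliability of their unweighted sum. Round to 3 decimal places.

0.868

Var(M+G) = 2 + 2·[0.33] = 2 + 0.66 = 2.66.
Because errors are independent across components, Cov(Tᵢ,Tⱼ) = Cov(Xᵢ,Xⱼ); the off-diagonal part of the true-score variance is the same as above.
True-score variance = [0.84 + 0.81] + 0.66 = 1.65 + 0.66 = 2.31.
Reliability = 2.31 / 2.66 = 0.868.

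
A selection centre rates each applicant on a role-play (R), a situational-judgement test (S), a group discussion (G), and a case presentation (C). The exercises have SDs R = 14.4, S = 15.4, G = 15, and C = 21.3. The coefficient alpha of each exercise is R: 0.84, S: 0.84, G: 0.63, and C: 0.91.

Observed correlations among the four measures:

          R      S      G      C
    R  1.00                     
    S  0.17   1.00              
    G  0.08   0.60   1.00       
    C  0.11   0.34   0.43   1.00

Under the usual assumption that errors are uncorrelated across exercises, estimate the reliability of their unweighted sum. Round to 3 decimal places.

Var(R+S+G+C) = 14.4² + 15.4² + 15² + 21.3² + 2·[14.4·15.4·0.17 + 14.4·15·0.08 + 14.4·21.3·0.11 + 15.4·15·0.60 + 15.4·21.3·0.34 + 15·21.3·0.43] = 1123.21 + 952.46 = 2075.67.
Because errors are independent across components, Cov(Tᵢ,Tⱼ) = Cov(Xᵢ,Xⱼ); the off-diagonal part of the true-score variance is the same as above.
True-score variance = [14.4²·0.84 + 15.4²·0.84 + 15²·0.63 + 21.3²·0.91] + 952.46 = 928.005 + 952.46 = 1880.47.
Reliability = 1880.47 / 2075.67 = 0.906.

0.906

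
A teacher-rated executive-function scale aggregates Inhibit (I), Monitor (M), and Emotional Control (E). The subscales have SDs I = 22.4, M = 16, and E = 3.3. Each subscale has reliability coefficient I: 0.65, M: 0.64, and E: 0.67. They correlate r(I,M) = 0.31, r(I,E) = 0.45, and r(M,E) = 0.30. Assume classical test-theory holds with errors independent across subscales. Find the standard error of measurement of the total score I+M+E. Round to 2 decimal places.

Var(total) = 768.65 + 320.416 = 1089.07.
True-score variance = 497.28 + 320.416 = 817.696, so reliability = 0.7508.
Error variance = 1089.07 − 817.696 = 271.37; SEM = √271.37 = 16.47.

16.47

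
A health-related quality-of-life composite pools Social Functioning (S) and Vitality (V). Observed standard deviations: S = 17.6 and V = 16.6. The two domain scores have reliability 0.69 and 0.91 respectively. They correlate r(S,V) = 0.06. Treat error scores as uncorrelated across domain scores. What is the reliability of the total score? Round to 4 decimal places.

0.8052

Var(S+V) = 17.6² + 16.6² + 2·[17.6·16.6·0.06] = 585.32 + 35.0592 = 620.379.
With uncorrelated errors the cross-covariances are all true-score covariance, so they carry over unchanged; only the diagonal terms shrink to ρᵢσᵢ².
True-score variance = [17.6²·0.69 + 16.6²·0.91] + 35.0592 = 464.494 + 35.0592 = 499.553.
Reliability = 499.553 / 620.379 = 0.8052.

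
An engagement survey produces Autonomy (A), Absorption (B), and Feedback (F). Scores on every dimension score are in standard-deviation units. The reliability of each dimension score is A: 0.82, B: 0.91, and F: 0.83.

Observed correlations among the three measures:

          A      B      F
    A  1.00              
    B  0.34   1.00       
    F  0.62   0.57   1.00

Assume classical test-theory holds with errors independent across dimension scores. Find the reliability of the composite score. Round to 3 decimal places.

Var(A+B+F) = 3 + 2·[0.34 + 0.62 + 0.57] = 3 + 3.06 = 6.06.
With uncorrelated errors the cross-covariances are all true-score covariance, so they carry over unchanged; only the diagonal terms shrink to ρᵢσᵢ².
True-score variance = [0.82 + 0.91 + 0.83] + 3.06 = 2.56 + 3.06 = 5.62.
Reliability = 5.62 / 6.06 = 0.927.

0.927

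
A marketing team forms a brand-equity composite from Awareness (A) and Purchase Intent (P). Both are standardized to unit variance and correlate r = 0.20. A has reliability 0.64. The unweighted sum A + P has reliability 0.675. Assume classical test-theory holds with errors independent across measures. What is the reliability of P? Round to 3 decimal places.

0.580

Var(A+P) = 2 + 2·0.20 = 2.400.
True-score variance = ρ_A + ρ_P + 2·0.20, so 0.675 = (0.64 + ρ_P + 0.40) / 2.400.
ρ_P = 0.675·2.400 − 0.64 − 0.40 = 0.580.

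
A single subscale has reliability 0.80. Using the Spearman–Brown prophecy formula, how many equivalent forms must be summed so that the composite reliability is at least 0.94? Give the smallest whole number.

k ≥ ρ*(1−ρ₁)/(ρ₁(1−ρ*)) = 0.94·0.20 / (0.80·0.06) = 3.917.
Smallest integer k = 4.

4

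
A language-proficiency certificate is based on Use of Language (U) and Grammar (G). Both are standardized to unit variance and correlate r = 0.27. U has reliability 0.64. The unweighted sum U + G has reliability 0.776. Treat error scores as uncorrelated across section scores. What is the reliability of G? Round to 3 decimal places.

Var(U+G) = 2 + 2·0.27 = 2.540.
True-score variance = ρ_U + ρ_G + 2·0.27, so 0.776 = (0.64 + ρ_G + 0.54) / 2.540.
ρ_G = 0.776·2.540 − 0.64 − 0.54 = 0.791.

0.791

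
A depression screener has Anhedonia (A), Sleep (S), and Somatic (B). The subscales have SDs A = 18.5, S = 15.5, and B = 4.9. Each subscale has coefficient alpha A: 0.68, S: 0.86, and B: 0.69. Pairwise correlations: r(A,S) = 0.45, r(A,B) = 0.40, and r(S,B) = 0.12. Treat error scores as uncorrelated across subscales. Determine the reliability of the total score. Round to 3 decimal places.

0.842

Var(A+S+B) = 18.5² + 15.5² + 4.9² + 2·[18.5·15.5·0.45 + 18.5·4.9·0.40 + 15.5·4.9·0.12] = 606.51 + 348.823 = 955.333.
Because errors are independent across components, Cov(Tᵢ,Tⱼ) = Cov(Xᵢ,Xⱼ); the off-diagonal part of the true-score variance is the same as above.
True-score variance = [18.5²·0.68 + 15.5²·0.86 + 4.9²·0.69] + 348.823 = 455.912 + 348.823 = 804.735.
Reliability = 804.735 / 955.333 = 0.842.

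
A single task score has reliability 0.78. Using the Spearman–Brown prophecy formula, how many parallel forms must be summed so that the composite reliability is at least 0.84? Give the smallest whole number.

k ≥ ρ*(1−ρ₁)/(ρ₁(1−ρ*)) = 0.84·0.22 / (0.78·0.16) = 1.481.
Smallest integer k = 2.

2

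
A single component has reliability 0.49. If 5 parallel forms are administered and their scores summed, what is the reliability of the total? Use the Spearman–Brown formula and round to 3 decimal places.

0.828

ρ_k = kρ / (1 + (k−1)ρ) = 5·0.49 / (1 + 4·0.49) = 2.450 / 2.960 = 0.828.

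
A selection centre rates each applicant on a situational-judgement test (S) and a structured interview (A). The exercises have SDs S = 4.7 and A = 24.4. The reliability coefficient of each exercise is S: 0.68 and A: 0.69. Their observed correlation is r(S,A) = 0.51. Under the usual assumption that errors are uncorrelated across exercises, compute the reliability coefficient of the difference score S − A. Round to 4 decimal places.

Var(S−A) = 4.7² + 24.4² − 2·4.7·24.4·0.51 = 617.45 − 116.974 = 500.476.
Because errors are independent across components, Cov(Tᵢ,Tⱼ) = Cov(Xᵢ,Xⱼ); the off-diagonal part of the true-score variance is the same as above.
True-score variance = [4.7²·0.68 + 24.4²·0.69] − 116.974 = 425.82 − 116.974 = 308.846.
Reliability = 308.846 / 500.476 = 0.6171.

0.6171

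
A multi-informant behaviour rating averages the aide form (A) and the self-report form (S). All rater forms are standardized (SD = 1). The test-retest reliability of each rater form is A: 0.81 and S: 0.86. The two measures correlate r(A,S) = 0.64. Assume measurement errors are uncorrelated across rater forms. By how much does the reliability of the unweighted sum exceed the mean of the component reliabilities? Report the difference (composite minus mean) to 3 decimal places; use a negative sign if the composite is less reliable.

0.064

Var(sum) = 2 + 1.28 = 3.28; true-score variance = 1.67 + 1.28 = 2.95; composite reliability = 0.8994.
Mean component reliability = 0.8350.
Difference = 0.8994 − 0.8350 = 0.064.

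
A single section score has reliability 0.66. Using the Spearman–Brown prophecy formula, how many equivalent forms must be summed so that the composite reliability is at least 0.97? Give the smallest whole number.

17

k ≥ ρ*(1−ρ₁)/(ρ₁(1−ρ*)) = 0.97·0.34 / (0.66·0.03) = 16.657.
Smallest integer k = 17.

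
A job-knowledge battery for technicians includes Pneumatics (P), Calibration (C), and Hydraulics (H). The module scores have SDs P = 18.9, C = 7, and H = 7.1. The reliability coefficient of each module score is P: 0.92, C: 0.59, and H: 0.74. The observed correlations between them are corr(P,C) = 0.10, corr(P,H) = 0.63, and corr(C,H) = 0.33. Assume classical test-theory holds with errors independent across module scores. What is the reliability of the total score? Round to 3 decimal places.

Var(P+C+H) = 18.9² + 7² + 7.1² + 2·[18.9·7·0.10 + 18.9·7.1·0.63 + 7·7.1·0.33] = 456.62 + 228.341 = 684.961.
Because errors are independent across components, Cov(Tᵢ,Tⱼ) = Cov(Xᵢ,Xⱼ); the off-diagonal part of the true-score variance is the same as above.
True-score variance = [18.9²·0.92 + 7²·0.59 + 7.1²·0.74] + 228.341 = 394.847 + 228.341 = 623.188.
Reliability = 623.188 / 684.961 = 0.910.

0.910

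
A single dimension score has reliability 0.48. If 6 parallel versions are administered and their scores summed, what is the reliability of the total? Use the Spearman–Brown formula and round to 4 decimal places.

ρ_k = kρ / (1 + (k−1)ρ) = 6·0.48 / (1 + 5·0.48) = 2.880 / 3.400 = 0.8471.

0.8471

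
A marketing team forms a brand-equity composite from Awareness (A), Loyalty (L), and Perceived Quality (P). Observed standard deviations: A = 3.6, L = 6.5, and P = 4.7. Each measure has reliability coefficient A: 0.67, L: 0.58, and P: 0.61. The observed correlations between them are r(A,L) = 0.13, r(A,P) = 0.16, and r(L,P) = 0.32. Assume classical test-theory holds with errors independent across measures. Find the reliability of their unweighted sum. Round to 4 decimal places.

0.7172

Var(A+L+P) = 3.6² + 6.5² + 4.7² + 2·[3.6·6.5·0.13 + 3.6·4.7·0.16 + 6.5·4.7·0.32] = 77.3 + 31.0504 = 108.35.
Under uncorrelated errors the observed covariances equal the true-score covariances, so only the own-variance terms attenuate.
True-score variance = [3.6²·0.67 + 6.5²·0.58 + 4.7²·0.61] + 31.0504 = 46.6631 + 31.0504 = 77.7135.
Reliability = 77.7135 / 108.35 = 0.7172.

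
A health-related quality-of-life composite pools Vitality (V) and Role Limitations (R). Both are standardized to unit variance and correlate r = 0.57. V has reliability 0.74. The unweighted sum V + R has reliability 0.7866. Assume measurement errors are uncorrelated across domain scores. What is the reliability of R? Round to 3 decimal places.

Var(V+R) = 2 + 2·0.57 = 3.140.
True-score variance = ρ_V + ρ_R + 2·0.57, so 0.7866 = (0.74 + ρ_R + 1.14) / 3.140.
ρ_R = 0.7866·3.140 − 0.74 − 1.14 = 0.590.

0.590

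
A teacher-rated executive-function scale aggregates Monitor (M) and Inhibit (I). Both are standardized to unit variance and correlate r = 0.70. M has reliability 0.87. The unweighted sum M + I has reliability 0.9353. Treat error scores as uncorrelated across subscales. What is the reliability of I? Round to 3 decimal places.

Var(M+I) = 2 + 2·0.70 = 3.400.
True-score variance = ρ_M + ρ_I + 2·0.70, so 0.9353 = (0.87 + ρ_I + 1.40) / 3.400.
ρ_I = 0.9353·3.400 − 0.87 − 1.40 = 0.910.

0.910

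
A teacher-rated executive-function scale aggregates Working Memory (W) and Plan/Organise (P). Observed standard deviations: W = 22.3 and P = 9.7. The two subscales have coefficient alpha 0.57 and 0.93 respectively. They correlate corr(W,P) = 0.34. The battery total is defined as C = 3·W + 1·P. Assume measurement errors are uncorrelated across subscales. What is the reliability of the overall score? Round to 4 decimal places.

Var(C) = 3²·22.3² + 9.7² + 2·[3·22.3·9.7·0.34] = 4569.7 + 441.272 = 5010.97.
Under uncorrelated errors the observed covariances equal the true-score covariances, so only the own-variance terms attenuate.
True-score variance = [3²·22.3²·0.57 + 9.7²·0.93] + 441.272 = 2638.6 + 441.272 = 3079.87.
Reliability = 3079.87 / 5010.97 = 0.6146.

0.6146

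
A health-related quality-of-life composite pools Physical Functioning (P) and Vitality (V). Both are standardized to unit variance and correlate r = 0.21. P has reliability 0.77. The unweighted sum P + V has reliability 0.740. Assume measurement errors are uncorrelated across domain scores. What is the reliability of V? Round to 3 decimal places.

Var(P+V) = 2 + 2·0.21 = 2.420.
True-score variance = ρ_P + ρ_V + 2·0.21, so 0.740 = (0.77 + ρ_V + 0.42) / 2.420.
ρ_V = 0.740·2.420 − 0.77 − 0.42 = 0.601.

0.601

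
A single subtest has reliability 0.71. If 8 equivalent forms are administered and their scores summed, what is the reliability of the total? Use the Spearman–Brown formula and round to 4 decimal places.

0.9514

ρ_k = kρ / (1 + (k−1)ρ) = 8·0.71 / (1 + 7·0.71) = 5.680 / 5.970 = 0.9514.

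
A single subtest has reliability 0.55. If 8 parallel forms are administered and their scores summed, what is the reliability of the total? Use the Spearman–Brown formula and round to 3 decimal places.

0.907

ρ_k = kρ / (1 + (k−1)ρ) = 8·0.55 / (1 + 7·0.55) = 4.400 / 4.850 = 0.907.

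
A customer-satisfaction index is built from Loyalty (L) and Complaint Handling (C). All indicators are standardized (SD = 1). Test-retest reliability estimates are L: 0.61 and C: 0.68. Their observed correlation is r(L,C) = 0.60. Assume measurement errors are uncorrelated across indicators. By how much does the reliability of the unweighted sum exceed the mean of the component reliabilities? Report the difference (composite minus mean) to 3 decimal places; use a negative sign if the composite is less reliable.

Var(sum) = 2 + 1.2 = 3.2; true-score variance = 1.29 + 1.2 = 2.49; composite reliability = 0.7781.
Mean component reliability = 0.6450.
Difference = 0.7781 − 0.6450 = 0.133.

0.133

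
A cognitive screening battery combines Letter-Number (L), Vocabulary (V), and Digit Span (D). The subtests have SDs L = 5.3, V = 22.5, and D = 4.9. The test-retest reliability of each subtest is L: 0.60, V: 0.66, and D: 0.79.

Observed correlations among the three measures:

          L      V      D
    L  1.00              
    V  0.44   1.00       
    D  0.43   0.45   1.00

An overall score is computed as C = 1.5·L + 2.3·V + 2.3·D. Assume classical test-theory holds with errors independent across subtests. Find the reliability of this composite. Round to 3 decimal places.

0.749

Var(C) = 1.5²·5.3² + 2.3²·22.5² + 2.3²·4.9² + 2·[3.45·5.3·22.5·0.44 + 3.45·5.3·4.9·0.43 + 5.29·22.5·4.9·0.45] = 2868.28 + 963.996 = 3832.27.
Under uncorrelated errors the observed covariances equal the true-score covariances, so only the own-variance terms attenuate.
True-score variance = [1.5²·5.3²·0.60 + 2.3²·22.5²·0.66 + 2.3²·4.9²·0.79] + 963.996 = 1905.78 + 963.996 = 2869.78.
Reliability = 2869.78 / 3832.27 = 0.749.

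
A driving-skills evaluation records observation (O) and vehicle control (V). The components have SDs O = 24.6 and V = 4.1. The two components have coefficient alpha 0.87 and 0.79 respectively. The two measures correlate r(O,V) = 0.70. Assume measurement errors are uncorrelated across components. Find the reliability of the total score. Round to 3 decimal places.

0.892

Var(O+V) = 24.6² + 4.1² + 2·[24.6·4.1·0.70] = 621.97 + 141.204 = 763.174.
Because errors are independent across components, Cov(Tᵢ,Tⱼ) = Cov(Xᵢ,Xⱼ); the off-diagonal part of the true-score variance is the same as above.
True-score variance = [24.6²·0.87 + 4.1²·0.79] + 141.204 = 539.769 + 141.204 = 680.973.
Reliability = 680.973 / 763.174 = 0.892.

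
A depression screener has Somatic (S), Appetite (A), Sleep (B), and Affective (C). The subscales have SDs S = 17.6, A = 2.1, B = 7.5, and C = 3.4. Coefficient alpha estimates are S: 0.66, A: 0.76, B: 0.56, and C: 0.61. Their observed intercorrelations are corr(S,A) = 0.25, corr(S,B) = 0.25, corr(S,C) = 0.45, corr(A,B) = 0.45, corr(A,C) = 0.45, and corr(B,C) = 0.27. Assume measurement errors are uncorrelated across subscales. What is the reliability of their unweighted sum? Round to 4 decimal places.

0.7555

Var(S+A+B+C) = 17.6² + 2.1² + 7.5² + 3.4² + 2·[17.6·2.1·0.25 + 17.6·7.5·0.25 + 17.6·3.4·0.45 + 2.1·7.5·0.45 + 2.1·3.4·0.45 + 7.5·3.4·0.27] = 381.98 + 172.707 = 554.687.
Because errors are independent across components, Cov(Tᵢ,Tⱼ) = Cov(Xᵢ,Xⱼ); the off-diagonal part of the true-score variance is the same as above.
True-score variance = [17.6²·0.66 + 2.1²·0.76 + 7.5²·0.56 + 3.4²·0.61] + 172.707 = 246.345 + 172.707 = 419.052.
Reliability = 419.052 / 554.687 = 0.7555.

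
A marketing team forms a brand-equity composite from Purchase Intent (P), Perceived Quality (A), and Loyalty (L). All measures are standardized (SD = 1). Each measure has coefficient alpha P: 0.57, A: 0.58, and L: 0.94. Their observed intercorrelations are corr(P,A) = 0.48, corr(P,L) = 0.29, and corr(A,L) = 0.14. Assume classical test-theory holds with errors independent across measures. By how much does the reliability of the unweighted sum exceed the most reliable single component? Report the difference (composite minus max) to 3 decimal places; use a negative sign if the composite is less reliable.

-0.129

Var(sum) = 3 + 1.82 = 4.82; true-score variance = 2.09 + 1.82 = 3.91; composite reliability = 0.8112.
Max component reliability = 0.9400.
Difference = 0.8112 − 0.9400 = -0.129.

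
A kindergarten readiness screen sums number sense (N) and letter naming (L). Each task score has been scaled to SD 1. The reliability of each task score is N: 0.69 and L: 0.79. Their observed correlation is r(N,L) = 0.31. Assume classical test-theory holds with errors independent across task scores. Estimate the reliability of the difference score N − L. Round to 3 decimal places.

0.623

Var(N−L) = 1 + 1 − 2·0.31 = 2 − 0.62 = 1.38.
With uncorrelated errors the cross-covariances are all true-score covariance, so they carry over unchanged; only the diagonal terms shrink to ρᵢσᵢ².
True-score variance = [0.69 + 0.79] − 0.62 = 1.48 − 0.62 = 0.86.
Reliability = 0.86 / 1.38 = 0.623.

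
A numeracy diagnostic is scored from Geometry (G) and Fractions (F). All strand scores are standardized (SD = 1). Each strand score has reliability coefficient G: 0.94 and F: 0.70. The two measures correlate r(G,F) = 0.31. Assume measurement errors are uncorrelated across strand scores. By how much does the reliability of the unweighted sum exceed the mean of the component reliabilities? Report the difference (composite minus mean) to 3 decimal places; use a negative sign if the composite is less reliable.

Var(sum) = 2 + 0.62 = 2.62; true-score variance = 1.64 + 0.62 = 2.26; composite reliability = 0.8626.
Mean component reliability = 0.8200.
Difference = 0.8626 − 0.8200 = 0.043.

0.043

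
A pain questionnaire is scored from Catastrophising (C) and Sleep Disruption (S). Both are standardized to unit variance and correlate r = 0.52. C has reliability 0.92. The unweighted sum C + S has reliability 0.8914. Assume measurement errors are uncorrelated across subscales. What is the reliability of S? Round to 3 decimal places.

Var(C+S) = 2 + 2·0.52 = 3.040.
True-score variance = ρ_C + ρ_S + 2·0.52, so 0.8914 = (0.92 + ρ_S + 1.04) / 3.040.
ρ_S = 0.8914·3.040 − 0.92 − 1.04 = 0.750.

0.750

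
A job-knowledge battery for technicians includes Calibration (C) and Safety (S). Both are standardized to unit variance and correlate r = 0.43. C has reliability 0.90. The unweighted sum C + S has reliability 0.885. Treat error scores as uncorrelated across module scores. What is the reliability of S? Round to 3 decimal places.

Var(C+S) = 2 + 2·0.43 = 2.860.
True-score variance = ρ_C + ρ_S + 2·0.43, so 0.885 = (0.90 + ρ_S + 0.86) / 2.860.
ρ_S = 0.885·2.860 − 0.90 − 0.86 = 0.771.

0.771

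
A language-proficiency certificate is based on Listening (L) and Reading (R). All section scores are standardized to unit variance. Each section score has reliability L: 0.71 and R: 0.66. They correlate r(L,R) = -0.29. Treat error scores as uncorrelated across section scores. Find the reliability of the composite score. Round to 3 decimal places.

0.556

Var(L+R) = 2 + 2·[(-0.29)] = 2 − 0.58 = 1.42.
Because errors are independent across components, Cov(Tᵢ,Tⱼ) = Cov(Xᵢ,Xⱼ); the off-diagonal part of the true-score variance is the same as above.
True-score variance = [0.71 + 0.66] − 0.58 = 1.37 − 0.58 = 0.79.
Reliability = 0.79 / 1.42 = 0.556.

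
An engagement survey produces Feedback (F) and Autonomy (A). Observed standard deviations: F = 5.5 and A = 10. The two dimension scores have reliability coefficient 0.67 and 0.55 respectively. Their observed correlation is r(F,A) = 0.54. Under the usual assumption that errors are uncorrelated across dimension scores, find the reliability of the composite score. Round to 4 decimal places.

0.7101

Var(F+A) = 5.5² + 10² + 2·[5.5·10·0.54] = 130.25 + 59.4 = 189.65.
Because errors are independent across components, Cov(Tᵢ,Tⱼ) = Cov(Xᵢ,Xⱼ); the off-diagonal part of the true-score variance is the same as above.
True-score variance = [5.5²·0.67 + 10²·0.55] + 59.4 = 75.2675 + 59.4 = 134.668.
Reliability = 134.668 / 189.65 = 0.7101.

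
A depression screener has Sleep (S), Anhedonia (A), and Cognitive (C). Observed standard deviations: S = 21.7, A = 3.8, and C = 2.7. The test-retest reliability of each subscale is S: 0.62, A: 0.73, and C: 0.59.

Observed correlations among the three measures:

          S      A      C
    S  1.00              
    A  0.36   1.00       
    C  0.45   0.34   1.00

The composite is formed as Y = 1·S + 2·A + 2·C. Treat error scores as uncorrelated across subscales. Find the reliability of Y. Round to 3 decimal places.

0.745

Var(Y) = 21.7² + 2²·3.8² + 2²·2.7² + 2·[2·21.7·3.8·0.36 + 2·21.7·2.7·0.45 + 4·3.8·2.7·0.34] = 557.81 + 252.112 = 809.922.
Because errors are independent across components, Cov(Tᵢ,Tⱼ) = Cov(Xᵢ,Xⱼ); the off-diagonal part of the true-score variance is the same as above.
True-score variance = [21.7²·0.62 + 2²·3.8²·0.73 + 2²·2.7²·0.59] + 252.112 = 351.321 + 252.112 = 603.433.
Reliability = 603.433 / 809.922 = 0.745.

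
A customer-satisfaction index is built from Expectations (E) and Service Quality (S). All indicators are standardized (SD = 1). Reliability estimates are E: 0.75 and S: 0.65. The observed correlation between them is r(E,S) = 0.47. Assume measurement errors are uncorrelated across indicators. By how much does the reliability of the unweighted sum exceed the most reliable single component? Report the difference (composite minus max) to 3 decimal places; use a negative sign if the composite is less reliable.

0.046

Var(sum) = 2 + 0.94 = 2.94; true-score variance = 1.4 + 0.94 = 2.34; composite reliability = 0.7959.
Max component reliability = 0.7500.
Difference = 0.7959 − 0.7500 = 0.046.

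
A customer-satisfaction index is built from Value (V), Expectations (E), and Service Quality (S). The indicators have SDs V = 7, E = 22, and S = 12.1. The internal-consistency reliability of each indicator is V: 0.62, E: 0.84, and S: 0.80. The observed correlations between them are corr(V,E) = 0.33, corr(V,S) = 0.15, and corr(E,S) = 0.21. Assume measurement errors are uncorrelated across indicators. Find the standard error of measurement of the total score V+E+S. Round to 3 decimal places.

11.196

Var(total) = 679.41 + 238.854 = 918.264.
True-score variance = 554.068 + 238.854 = 792.922, so reliability = 0.8635.
Error variance = 918.264 − 792.922 = 125.342; SEM = √125.342 = 11.196.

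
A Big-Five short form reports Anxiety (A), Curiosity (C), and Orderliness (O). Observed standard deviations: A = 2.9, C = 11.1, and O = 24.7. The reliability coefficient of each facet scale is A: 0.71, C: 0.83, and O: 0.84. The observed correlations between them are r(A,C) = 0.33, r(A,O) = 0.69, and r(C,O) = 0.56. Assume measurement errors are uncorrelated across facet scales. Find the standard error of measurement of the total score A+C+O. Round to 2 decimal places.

Var(total) = 741.71 + 427.165 = 1168.88.
True-score variance = 620.711 + 427.165 = 1047.88, so reliability = 0.8965.
Error variance = 1168.88 − 1047.88 = 120.999; SEM = √120.999 = 11.00.

11.00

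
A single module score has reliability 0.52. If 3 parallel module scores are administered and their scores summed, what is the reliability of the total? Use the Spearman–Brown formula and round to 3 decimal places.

0.765

ρ_k = kρ / (1 + (k−1)ρ) = 3·0.52 / (1 + 2·0.52) = 1.560 / 2.040 = 0.765.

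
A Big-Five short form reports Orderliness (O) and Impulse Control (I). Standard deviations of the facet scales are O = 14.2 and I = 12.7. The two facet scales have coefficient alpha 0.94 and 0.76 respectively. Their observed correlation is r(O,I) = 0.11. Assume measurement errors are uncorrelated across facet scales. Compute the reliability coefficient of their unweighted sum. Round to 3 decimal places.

0.874

Var(O+I) = 14.2² + 12.7² + 2·[14.2·12.7·0.11] = 362.93 + 39.6748 = 402.605.
Because errors are independent across components, Cov(Tᵢ,Tⱼ) = Cov(Xᵢ,Xⱼ); the off-diagonal part of the true-score variance is the same as above.
True-score variance = [14.2²·0.94 + 12.7²·0.76] + 39.6748 = 312.122 + 39.6748 = 351.797.
Reliability = 351.797 / 402.605 = 0.874.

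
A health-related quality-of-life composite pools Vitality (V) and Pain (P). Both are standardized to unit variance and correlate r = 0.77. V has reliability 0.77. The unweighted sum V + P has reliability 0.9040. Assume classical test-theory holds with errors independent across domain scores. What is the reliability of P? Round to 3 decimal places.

Var(V+P) = 2 + 2·0.77 = 3.540.
True-score variance = ρ_V + ρ_P + 2·0.77, so 0.9040 = (0.77 + ρ_P + 1.54) / 3.540.
ρ_P = 0.9040·3.540 − 0.77 − 1.54 = 0.890.

0.890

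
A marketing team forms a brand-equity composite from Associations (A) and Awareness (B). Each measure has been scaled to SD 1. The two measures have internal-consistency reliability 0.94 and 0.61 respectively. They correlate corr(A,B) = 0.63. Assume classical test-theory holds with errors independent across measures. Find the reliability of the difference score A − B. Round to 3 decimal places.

0.392

Var(A−B) = 1 + 1 − 2·0.63 = 2 − 1.26 = 0.74.
Under uncorrelated errors the observed covariances equal the true-score covariances, so only the own-variance terms attenuate.
True-score variance = [0.94 + 0.61] − 1.26 = 1.55 − 1.26 = 0.29.
Reliability = 0.29 / 0.74 = 0.392.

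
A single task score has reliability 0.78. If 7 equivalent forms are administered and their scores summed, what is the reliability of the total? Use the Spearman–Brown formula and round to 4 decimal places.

ρ_k = kρ / (1 + (k−1)ρ) = 7·0.78 / (1 + 6·0.78) = 5.460 / 5.680 = 0.9613.

0.9613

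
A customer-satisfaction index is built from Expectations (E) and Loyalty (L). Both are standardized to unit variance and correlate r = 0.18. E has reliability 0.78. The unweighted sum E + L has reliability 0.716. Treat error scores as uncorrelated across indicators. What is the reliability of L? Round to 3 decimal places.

Var(E+L) = 2 + 2·0.18 = 2.360.
True-score variance = ρ_E + ρ_L + 2·0.18, so 0.716 = (0.78 + ρ_L + 0.36) / 2.360.
ρ_L = 0.716·2.360 − 0.78 − 0.36 = 0.550.

0.550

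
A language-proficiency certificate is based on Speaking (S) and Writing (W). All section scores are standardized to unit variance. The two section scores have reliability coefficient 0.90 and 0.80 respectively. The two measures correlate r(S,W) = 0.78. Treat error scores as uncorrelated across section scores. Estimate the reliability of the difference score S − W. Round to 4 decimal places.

0.3182

Var(S−W) = 1 + 1 − 2·0.78 = 2 − 1.56 = 0.44.
Because errors are independent across components, Cov(Tᵢ,Tⱼ) = Cov(Xᵢ,Xⱼ); the off-diagonal part of the true-score variance is the same as above.
True-score variance = [0.90 + 0.80] − 1.56 = 1.7 − 1.56 = 0.14.
Reliability = 0.14 / 0.44 = 0.3182.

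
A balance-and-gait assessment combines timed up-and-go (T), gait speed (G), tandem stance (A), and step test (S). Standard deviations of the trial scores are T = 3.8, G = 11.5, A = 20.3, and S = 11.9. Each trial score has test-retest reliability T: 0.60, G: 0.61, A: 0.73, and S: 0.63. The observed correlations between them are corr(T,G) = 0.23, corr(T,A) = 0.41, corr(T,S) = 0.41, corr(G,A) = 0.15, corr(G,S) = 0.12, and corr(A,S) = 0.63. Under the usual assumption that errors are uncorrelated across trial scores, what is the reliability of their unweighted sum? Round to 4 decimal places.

0.8200

Var(T+G+A+S) = 3.8² + 11.5² + 20.3² + 11.9² + 2·[3.8·11.5·0.23 + 3.8·20.3·0.41 + 3.8·11.9·0.41 + 11.5·20.3·0.15 + 11.5·11.9·0.12 + 20.3·11.9·0.63] = 700.39 + 527.694 = 1228.08.
With uncorrelated errors the cross-covariances are all true-score covariance, so they carry over unchanged; only the diagonal terms shrink to ρᵢσᵢ².
True-score variance = [3.8²·0.60 + 11.5²·0.61 + 20.3²·0.73 + 11.9²·0.63] + 527.694 = 479.377 + 527.694 = 1007.07.
Reliability = 1007.07 / 1228.08 = 0.8200.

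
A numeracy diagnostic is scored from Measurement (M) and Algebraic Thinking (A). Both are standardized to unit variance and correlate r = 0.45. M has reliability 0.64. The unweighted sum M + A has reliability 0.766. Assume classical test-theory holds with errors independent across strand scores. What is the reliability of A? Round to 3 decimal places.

Var(M+A) = 2 + 2·0.45 = 2.900.
True-score variance = ρ_M + ρ_A + 2·0.45, so 0.766 = (0.64 + ρ_A + 0.90) / 2.900.
ρ_A = 0.766·2.900 − 0.64 − 0.90 = 0.681.

0.681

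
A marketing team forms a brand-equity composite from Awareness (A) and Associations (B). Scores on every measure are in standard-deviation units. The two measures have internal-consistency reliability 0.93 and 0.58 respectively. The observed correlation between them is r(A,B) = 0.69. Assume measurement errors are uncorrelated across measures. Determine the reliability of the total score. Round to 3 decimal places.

Var(A+B) = 2 + 2·[0.69] = 2 + 1.38 = 3.38.
Because errors are independent across components, Cov(Tᵢ,Tⱼ) = Cov(Xᵢ,Xⱼ); the off-diagonal part of the true-score variance is the same as above.
True-score variance = [0.93 + 0.58] + 1.38 = 1.51 + 1.38 = 2.89.
Reliability = 2.89 / 3.38 = 0.855.

0.855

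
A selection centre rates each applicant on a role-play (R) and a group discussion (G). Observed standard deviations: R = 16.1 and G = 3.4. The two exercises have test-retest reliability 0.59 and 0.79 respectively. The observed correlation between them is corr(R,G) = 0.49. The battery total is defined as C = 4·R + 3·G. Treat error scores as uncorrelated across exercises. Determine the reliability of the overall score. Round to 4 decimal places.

Var(C) = 4²·16.1² + 3²·3.4² + 2·[12·16.1·3.4·0.49] = 4251.4 + 643.742 = 4895.14.
Under uncorrelated errors the observed covariances equal the true-score covariances, so only the own-variance terms attenuate.
True-score variance = [4²·16.1²·0.59 + 3²·3.4²·0.79] + 643.742 = 2529.13 + 643.742 = 3172.88.
Reliability = 3172.88 / 4895.14 = 0.6482.

0.6482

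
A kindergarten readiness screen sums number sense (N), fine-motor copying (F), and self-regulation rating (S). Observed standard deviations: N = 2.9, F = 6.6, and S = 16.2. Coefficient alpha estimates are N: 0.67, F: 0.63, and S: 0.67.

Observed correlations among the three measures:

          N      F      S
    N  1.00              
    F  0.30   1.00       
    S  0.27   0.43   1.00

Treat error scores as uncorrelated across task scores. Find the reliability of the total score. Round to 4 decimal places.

Var(N+F+S) = 2.9² + 6.6² + 16.2² + 2·[2.9·6.6·0.30 + 2.9·16.2·0.27 + 6.6·16.2·0.43] = 314.41 + 128.804 = 443.214.
Because errors are independent across components, Cov(Tᵢ,Tⱼ) = Cov(Xᵢ,Xⱼ); the off-diagonal part of the true-score variance is the same as above.
True-score variance = [2.9²·0.67 + 6.6²·0.63 + 16.2²·0.67] + 128.804 = 208.912 + 128.804 = 337.717.
Reliability = 337.717 / 443.214 = 0.7620.

0.7620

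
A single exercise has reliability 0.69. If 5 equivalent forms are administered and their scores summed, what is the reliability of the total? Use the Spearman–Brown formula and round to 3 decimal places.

ρ_k = kρ / (1 + (k−1)ρ) = 5·0.69 / (1 + 4·0.69) = 3.450 / 3.760 = 0.918.

0.918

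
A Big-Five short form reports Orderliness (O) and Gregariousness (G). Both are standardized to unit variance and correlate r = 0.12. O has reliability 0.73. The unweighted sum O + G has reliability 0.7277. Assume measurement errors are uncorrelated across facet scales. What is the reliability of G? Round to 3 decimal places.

Var(O+G) = 2 + 2·0.12 = 2.240.
True-score variance = ρ_O + ρ_G + 2·0.12, so 0.7277 = (0.73 + ρ_G + 0.24) / 2.240.
ρ_G = 0.7277·2.240 − 0.73 − 0.24 = 0.660.

0.660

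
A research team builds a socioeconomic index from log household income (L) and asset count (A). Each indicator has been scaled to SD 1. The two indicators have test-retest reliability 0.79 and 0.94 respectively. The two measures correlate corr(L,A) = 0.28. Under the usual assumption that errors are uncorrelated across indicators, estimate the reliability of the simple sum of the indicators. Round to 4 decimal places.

Var(L+A) = 2 + 2·[0.28] = 2 + 0.56 = 2.56.
Because errors are independent across components, Cov(Tᵢ,Tⱼ) = Cov(Xᵢ,Xⱼ); the off-diagonal part of the true-score variance is the same as above.
True-score variance = [0.79 + 0.94] + 0.56 = 1.73 + 0.56 = 2.29.
Reliability = 2.29 / 2.56 = 0.8945.

0.8945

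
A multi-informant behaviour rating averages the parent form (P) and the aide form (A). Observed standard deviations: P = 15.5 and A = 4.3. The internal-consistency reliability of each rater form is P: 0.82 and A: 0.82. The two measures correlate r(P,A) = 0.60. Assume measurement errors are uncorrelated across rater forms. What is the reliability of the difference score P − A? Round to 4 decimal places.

Var(P−A) = 15.5² + 4.3² − 2·15.5·4.3·0.60 = 258.74 − 79.98 = 178.76.
Under uncorrelated errors the observed covariances equal the true-score covariances, so only the own-variance terms attenuate.
True-score variance = [15.5²·0.82 + 4.3²·0.82] − 79.98 = 212.167 − 79.98 = 132.187.
Reliability = 132.187 / 178.76 = 0.7395.

0.7395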